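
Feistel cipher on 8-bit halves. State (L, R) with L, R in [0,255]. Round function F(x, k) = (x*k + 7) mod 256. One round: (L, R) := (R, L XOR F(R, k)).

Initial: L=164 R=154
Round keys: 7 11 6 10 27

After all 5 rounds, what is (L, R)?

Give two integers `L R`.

Answer: 51 246

Derivation:
Round 1 (k=7): L=154 R=153
Round 2 (k=11): L=153 R=0
Round 3 (k=6): L=0 R=158
Round 4 (k=10): L=158 R=51
Round 5 (k=27): L=51 R=246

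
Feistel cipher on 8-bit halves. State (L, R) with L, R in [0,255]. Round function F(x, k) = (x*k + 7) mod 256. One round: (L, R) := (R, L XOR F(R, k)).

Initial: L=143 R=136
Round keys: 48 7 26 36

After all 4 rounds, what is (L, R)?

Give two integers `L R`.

Round 1 (k=48): L=136 R=8
Round 2 (k=7): L=8 R=183
Round 3 (k=26): L=183 R=149
Round 4 (k=36): L=149 R=76

Answer: 149 76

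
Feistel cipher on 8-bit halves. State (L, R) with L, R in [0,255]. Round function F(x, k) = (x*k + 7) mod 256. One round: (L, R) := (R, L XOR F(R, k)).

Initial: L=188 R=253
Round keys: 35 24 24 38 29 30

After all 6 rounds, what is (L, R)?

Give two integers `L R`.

Answer: 79 38

Derivation:
Round 1 (k=35): L=253 R=34
Round 2 (k=24): L=34 R=202
Round 3 (k=24): L=202 R=213
Round 4 (k=38): L=213 R=111
Round 5 (k=29): L=111 R=79
Round 6 (k=30): L=79 R=38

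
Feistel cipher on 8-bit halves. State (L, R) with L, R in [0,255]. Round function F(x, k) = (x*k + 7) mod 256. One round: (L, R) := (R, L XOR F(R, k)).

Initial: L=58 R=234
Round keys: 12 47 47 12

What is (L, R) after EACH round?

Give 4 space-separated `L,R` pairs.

Round 1 (k=12): L=234 R=197
Round 2 (k=47): L=197 R=216
Round 3 (k=47): L=216 R=106
Round 4 (k=12): L=106 R=39

Answer: 234,197 197,216 216,106 106,39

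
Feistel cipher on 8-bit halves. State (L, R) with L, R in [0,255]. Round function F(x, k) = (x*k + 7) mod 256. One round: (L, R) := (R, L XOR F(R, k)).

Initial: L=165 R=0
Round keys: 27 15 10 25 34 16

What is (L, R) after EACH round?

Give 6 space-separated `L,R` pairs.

Round 1 (k=27): L=0 R=162
Round 2 (k=15): L=162 R=133
Round 3 (k=10): L=133 R=155
Round 4 (k=25): L=155 R=175
Round 5 (k=34): L=175 R=222
Round 6 (k=16): L=222 R=72

Answer: 0,162 162,133 133,155 155,175 175,222 222,72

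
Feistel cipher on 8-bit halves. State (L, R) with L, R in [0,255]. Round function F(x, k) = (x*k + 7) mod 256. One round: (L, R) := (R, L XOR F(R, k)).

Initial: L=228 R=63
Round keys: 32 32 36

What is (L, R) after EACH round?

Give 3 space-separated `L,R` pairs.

Round 1 (k=32): L=63 R=3
Round 2 (k=32): L=3 R=88
Round 3 (k=36): L=88 R=100

Answer: 63,3 3,88 88,100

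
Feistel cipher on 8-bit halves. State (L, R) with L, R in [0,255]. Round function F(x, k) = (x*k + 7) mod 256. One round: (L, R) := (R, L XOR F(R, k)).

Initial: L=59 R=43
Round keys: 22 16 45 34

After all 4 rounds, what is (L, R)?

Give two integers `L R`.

Answer: 161 101

Derivation:
Round 1 (k=22): L=43 R=130
Round 2 (k=16): L=130 R=12
Round 3 (k=45): L=12 R=161
Round 4 (k=34): L=161 R=101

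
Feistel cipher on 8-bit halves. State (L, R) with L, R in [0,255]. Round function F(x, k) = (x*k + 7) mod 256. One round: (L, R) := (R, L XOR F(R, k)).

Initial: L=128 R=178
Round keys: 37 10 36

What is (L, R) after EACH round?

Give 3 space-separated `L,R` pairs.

Answer: 178,65 65,35 35,178

Derivation:
Round 1 (k=37): L=178 R=65
Round 2 (k=10): L=65 R=35
Round 3 (k=36): L=35 R=178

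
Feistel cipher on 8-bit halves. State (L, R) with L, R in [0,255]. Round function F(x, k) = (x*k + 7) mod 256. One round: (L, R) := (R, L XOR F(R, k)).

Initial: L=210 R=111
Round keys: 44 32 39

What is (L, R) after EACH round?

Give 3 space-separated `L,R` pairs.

Answer: 111,201 201,72 72,54

Derivation:
Round 1 (k=44): L=111 R=201
Round 2 (k=32): L=201 R=72
Round 3 (k=39): L=72 R=54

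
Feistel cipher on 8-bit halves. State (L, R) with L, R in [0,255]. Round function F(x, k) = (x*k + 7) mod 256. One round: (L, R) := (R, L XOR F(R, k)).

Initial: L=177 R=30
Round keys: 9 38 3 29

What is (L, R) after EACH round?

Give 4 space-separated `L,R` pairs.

Round 1 (k=9): L=30 R=164
Round 2 (k=38): L=164 R=65
Round 3 (k=3): L=65 R=110
Round 4 (k=29): L=110 R=60

Answer: 30,164 164,65 65,110 110,60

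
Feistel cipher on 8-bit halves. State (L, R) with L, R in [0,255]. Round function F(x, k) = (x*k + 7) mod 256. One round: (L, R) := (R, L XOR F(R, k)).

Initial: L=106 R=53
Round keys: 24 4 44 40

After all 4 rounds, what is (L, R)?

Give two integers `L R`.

Answer: 122 121

Derivation:
Round 1 (k=24): L=53 R=149
Round 2 (k=4): L=149 R=110
Round 3 (k=44): L=110 R=122
Round 4 (k=40): L=122 R=121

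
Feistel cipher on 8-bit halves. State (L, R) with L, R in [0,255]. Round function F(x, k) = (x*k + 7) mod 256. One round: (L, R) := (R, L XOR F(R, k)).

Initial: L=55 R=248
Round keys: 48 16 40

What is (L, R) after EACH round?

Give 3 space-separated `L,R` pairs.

Round 1 (k=48): L=248 R=176
Round 2 (k=16): L=176 R=255
Round 3 (k=40): L=255 R=111

Answer: 248,176 176,255 255,111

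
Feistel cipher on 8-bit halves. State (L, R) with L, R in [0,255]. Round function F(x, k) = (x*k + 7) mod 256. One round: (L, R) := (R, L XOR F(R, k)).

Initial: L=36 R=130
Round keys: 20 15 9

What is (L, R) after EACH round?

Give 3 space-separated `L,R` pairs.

Answer: 130,11 11,46 46,174

Derivation:
Round 1 (k=20): L=130 R=11
Round 2 (k=15): L=11 R=46
Round 3 (k=9): L=46 R=174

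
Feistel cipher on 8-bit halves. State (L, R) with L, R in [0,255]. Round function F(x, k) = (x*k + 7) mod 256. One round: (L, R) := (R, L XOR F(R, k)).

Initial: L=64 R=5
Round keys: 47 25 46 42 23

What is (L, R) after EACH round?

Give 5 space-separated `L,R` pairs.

Answer: 5,178 178,108 108,221 221,37 37,135

Derivation:
Round 1 (k=47): L=5 R=178
Round 2 (k=25): L=178 R=108
Round 3 (k=46): L=108 R=221
Round 4 (k=42): L=221 R=37
Round 5 (k=23): L=37 R=135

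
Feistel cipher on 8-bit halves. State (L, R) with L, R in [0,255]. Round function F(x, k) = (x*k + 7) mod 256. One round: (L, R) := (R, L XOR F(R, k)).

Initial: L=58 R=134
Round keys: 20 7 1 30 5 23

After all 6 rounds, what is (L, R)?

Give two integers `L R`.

Answer: 44 204

Derivation:
Round 1 (k=20): L=134 R=69
Round 2 (k=7): L=69 R=108
Round 3 (k=1): L=108 R=54
Round 4 (k=30): L=54 R=55
Round 5 (k=5): L=55 R=44
Round 6 (k=23): L=44 R=204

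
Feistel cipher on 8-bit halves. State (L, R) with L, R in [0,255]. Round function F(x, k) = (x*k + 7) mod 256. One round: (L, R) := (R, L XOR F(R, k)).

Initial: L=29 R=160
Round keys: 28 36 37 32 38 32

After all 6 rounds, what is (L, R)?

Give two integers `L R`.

Answer: 159 239

Derivation:
Round 1 (k=28): L=160 R=154
Round 2 (k=36): L=154 R=15
Round 3 (k=37): L=15 R=168
Round 4 (k=32): L=168 R=8
Round 5 (k=38): L=8 R=159
Round 6 (k=32): L=159 R=239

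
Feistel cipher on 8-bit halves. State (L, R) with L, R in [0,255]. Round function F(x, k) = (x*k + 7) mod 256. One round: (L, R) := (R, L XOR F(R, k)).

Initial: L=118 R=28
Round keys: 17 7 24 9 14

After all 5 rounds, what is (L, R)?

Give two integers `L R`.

Answer: 31 187

Derivation:
Round 1 (k=17): L=28 R=149
Round 2 (k=7): L=149 R=6
Round 3 (k=24): L=6 R=2
Round 4 (k=9): L=2 R=31
Round 5 (k=14): L=31 R=187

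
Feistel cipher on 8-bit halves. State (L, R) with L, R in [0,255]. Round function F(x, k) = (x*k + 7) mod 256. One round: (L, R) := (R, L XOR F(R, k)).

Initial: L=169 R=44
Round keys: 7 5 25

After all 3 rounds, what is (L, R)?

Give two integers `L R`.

Round 1 (k=7): L=44 R=146
Round 2 (k=5): L=146 R=205
Round 3 (k=25): L=205 R=158

Answer: 205 158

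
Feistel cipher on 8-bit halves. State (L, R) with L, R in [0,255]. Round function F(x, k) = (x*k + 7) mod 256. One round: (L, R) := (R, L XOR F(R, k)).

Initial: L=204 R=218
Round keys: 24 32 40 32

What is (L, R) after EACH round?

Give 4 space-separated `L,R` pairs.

Round 1 (k=24): L=218 R=187
Round 2 (k=32): L=187 R=189
Round 3 (k=40): L=189 R=52
Round 4 (k=32): L=52 R=58

Answer: 218,187 187,189 189,52 52,58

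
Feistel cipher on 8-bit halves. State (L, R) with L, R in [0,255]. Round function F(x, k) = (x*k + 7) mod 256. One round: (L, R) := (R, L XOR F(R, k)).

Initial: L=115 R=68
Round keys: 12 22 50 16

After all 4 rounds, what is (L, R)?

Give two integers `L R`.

Answer: 9 12

Derivation:
Round 1 (k=12): L=68 R=68
Round 2 (k=22): L=68 R=155
Round 3 (k=50): L=155 R=9
Round 4 (k=16): L=9 R=12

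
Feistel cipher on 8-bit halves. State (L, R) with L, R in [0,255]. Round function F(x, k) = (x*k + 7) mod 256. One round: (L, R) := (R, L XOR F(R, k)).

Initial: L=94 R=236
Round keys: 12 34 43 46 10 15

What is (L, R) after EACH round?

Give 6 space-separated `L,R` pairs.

Answer: 236,73 73,85 85,7 7,28 28,24 24,115

Derivation:
Round 1 (k=12): L=236 R=73
Round 2 (k=34): L=73 R=85
Round 3 (k=43): L=85 R=7
Round 4 (k=46): L=7 R=28
Round 5 (k=10): L=28 R=24
Round 6 (k=15): L=24 R=115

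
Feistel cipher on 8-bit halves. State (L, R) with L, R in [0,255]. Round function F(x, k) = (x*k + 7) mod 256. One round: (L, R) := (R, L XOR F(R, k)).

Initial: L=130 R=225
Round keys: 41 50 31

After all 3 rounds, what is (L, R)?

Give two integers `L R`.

Answer: 106 79

Derivation:
Round 1 (k=41): L=225 R=146
Round 2 (k=50): L=146 R=106
Round 3 (k=31): L=106 R=79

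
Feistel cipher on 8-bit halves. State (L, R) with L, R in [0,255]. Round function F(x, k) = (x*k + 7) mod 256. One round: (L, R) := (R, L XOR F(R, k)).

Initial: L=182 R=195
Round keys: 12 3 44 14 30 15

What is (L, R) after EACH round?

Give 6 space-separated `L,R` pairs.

Round 1 (k=12): L=195 R=157
Round 2 (k=3): L=157 R=29
Round 3 (k=44): L=29 R=158
Round 4 (k=14): L=158 R=182
Round 5 (k=30): L=182 R=197
Round 6 (k=15): L=197 R=36

Answer: 195,157 157,29 29,158 158,182 182,197 197,36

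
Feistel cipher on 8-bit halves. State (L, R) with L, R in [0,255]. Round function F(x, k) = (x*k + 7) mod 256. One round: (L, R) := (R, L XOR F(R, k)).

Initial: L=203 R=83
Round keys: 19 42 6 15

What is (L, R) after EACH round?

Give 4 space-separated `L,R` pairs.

Round 1 (k=19): L=83 R=251
Round 2 (k=42): L=251 R=102
Round 3 (k=6): L=102 R=144
Round 4 (k=15): L=144 R=17

Answer: 83,251 251,102 102,144 144,17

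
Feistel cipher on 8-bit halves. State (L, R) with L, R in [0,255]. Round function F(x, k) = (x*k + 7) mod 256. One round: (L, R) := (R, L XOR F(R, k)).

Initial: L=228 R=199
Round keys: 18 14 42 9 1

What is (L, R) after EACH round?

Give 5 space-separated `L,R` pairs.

Answer: 199,225 225,146 146,26 26,99 99,112

Derivation:
Round 1 (k=18): L=199 R=225
Round 2 (k=14): L=225 R=146
Round 3 (k=42): L=146 R=26
Round 4 (k=9): L=26 R=99
Round 5 (k=1): L=99 R=112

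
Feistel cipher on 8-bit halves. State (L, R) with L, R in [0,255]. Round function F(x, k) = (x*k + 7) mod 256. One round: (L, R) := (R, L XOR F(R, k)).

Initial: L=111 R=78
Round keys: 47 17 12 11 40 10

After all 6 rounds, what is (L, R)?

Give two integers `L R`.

Round 1 (k=47): L=78 R=54
Round 2 (k=17): L=54 R=211
Round 3 (k=12): L=211 R=221
Round 4 (k=11): L=221 R=85
Round 5 (k=40): L=85 R=146
Round 6 (k=10): L=146 R=238

Answer: 146 238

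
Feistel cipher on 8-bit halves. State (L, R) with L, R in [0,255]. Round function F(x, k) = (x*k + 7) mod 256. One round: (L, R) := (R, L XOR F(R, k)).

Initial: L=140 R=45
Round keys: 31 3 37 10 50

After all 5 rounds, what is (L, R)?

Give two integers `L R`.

Answer: 13 60

Derivation:
Round 1 (k=31): L=45 R=246
Round 2 (k=3): L=246 R=196
Round 3 (k=37): L=196 R=173
Round 4 (k=10): L=173 R=13
Round 5 (k=50): L=13 R=60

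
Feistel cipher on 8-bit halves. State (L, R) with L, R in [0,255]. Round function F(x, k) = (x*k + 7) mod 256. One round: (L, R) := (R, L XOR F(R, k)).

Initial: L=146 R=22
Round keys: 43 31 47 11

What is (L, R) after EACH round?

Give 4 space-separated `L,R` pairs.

Answer: 22,43 43,42 42,150 150,83

Derivation:
Round 1 (k=43): L=22 R=43
Round 2 (k=31): L=43 R=42
Round 3 (k=47): L=42 R=150
Round 4 (k=11): L=150 R=83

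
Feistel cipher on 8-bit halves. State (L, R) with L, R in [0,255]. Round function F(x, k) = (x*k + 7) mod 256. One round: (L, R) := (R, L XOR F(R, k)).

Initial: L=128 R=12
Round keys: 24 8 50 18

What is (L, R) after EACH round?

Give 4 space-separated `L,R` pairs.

Answer: 12,167 167,51 51,90 90,104

Derivation:
Round 1 (k=24): L=12 R=167
Round 2 (k=8): L=167 R=51
Round 3 (k=50): L=51 R=90
Round 4 (k=18): L=90 R=104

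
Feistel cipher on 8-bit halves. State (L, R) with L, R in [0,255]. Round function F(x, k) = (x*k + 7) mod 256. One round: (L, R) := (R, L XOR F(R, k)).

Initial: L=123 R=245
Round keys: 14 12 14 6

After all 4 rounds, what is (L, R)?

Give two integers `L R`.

Round 1 (k=14): L=245 R=22
Round 2 (k=12): L=22 R=250
Round 3 (k=14): L=250 R=165
Round 4 (k=6): L=165 R=31

Answer: 165 31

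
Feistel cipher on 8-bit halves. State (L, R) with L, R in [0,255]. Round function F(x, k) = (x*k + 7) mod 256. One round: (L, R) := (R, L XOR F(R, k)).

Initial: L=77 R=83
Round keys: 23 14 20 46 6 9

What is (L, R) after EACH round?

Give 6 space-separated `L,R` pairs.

Round 1 (k=23): L=83 R=49
Round 2 (k=14): L=49 R=230
Round 3 (k=20): L=230 R=206
Round 4 (k=46): L=206 R=237
Round 5 (k=6): L=237 R=91
Round 6 (k=9): L=91 R=215

Answer: 83,49 49,230 230,206 206,237 237,91 91,215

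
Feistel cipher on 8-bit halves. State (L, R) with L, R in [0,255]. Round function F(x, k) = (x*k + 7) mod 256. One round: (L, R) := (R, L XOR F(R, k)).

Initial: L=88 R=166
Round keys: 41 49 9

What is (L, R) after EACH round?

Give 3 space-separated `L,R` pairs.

Round 1 (k=41): L=166 R=197
Round 2 (k=49): L=197 R=26
Round 3 (k=9): L=26 R=52

Answer: 166,197 197,26 26,52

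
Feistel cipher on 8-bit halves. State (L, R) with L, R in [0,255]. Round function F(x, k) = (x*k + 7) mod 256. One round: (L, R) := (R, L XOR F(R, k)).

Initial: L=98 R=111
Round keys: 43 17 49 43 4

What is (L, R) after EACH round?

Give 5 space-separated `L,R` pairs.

Round 1 (k=43): L=111 R=206
Round 2 (k=17): L=206 R=218
Round 3 (k=49): L=218 R=15
Round 4 (k=43): L=15 R=86
Round 5 (k=4): L=86 R=80

Answer: 111,206 206,218 218,15 15,86 86,80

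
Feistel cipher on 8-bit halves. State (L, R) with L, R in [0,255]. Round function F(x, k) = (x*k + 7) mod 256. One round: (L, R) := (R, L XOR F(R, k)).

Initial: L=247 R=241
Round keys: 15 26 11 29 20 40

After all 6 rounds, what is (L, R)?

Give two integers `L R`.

Round 1 (k=15): L=241 R=209
Round 2 (k=26): L=209 R=176
Round 3 (k=11): L=176 R=70
Round 4 (k=29): L=70 R=69
Round 5 (k=20): L=69 R=45
Round 6 (k=40): L=45 R=74

Answer: 45 74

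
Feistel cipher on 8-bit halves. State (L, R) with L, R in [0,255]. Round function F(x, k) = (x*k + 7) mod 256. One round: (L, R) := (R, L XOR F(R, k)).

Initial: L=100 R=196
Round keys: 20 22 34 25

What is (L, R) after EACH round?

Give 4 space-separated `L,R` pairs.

Answer: 196,51 51,173 173,50 50,68

Derivation:
Round 1 (k=20): L=196 R=51
Round 2 (k=22): L=51 R=173
Round 3 (k=34): L=173 R=50
Round 4 (k=25): L=50 R=68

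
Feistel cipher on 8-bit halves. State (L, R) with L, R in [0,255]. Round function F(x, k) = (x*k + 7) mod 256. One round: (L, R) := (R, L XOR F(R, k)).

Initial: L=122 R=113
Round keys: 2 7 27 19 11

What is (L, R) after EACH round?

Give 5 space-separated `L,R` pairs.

Round 1 (k=2): L=113 R=147
Round 2 (k=7): L=147 R=125
Round 3 (k=27): L=125 R=165
Round 4 (k=19): L=165 R=59
Round 5 (k=11): L=59 R=53

Answer: 113,147 147,125 125,165 165,59 59,53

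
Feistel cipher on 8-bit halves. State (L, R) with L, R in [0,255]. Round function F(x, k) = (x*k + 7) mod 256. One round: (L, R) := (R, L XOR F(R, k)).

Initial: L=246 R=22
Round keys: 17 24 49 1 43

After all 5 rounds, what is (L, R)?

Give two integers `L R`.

Round 1 (k=17): L=22 R=139
Round 2 (k=24): L=139 R=25
Round 3 (k=49): L=25 R=91
Round 4 (k=1): L=91 R=123
Round 5 (k=43): L=123 R=235

Answer: 123 235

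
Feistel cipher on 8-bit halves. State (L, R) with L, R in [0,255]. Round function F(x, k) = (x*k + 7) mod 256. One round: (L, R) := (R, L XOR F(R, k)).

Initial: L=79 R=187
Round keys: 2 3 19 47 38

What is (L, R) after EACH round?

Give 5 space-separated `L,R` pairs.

Round 1 (k=2): L=187 R=50
Round 2 (k=3): L=50 R=38
Round 3 (k=19): L=38 R=235
Round 4 (k=47): L=235 R=10
Round 5 (k=38): L=10 R=104

Answer: 187,50 50,38 38,235 235,10 10,104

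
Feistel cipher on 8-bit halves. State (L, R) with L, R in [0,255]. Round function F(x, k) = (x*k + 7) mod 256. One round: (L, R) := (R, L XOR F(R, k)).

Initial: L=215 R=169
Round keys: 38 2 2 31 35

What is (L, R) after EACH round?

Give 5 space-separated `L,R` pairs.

Round 1 (k=38): L=169 R=202
Round 2 (k=2): L=202 R=50
Round 3 (k=2): L=50 R=161
Round 4 (k=31): L=161 R=180
Round 5 (k=35): L=180 R=2

Answer: 169,202 202,50 50,161 161,180 180,2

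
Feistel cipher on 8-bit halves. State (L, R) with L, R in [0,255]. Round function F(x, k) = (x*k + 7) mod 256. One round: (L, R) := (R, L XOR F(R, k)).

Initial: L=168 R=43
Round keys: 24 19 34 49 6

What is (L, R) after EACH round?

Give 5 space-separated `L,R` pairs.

Answer: 43,167 167,71 71,210 210,126 126,41

Derivation:
Round 1 (k=24): L=43 R=167
Round 2 (k=19): L=167 R=71
Round 3 (k=34): L=71 R=210
Round 4 (k=49): L=210 R=126
Round 5 (k=6): L=126 R=41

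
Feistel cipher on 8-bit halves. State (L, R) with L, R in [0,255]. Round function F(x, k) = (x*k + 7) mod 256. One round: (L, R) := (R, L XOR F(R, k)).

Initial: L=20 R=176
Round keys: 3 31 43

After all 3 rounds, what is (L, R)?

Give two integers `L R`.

Round 1 (k=3): L=176 R=3
Round 2 (k=31): L=3 R=212
Round 3 (k=43): L=212 R=160

Answer: 212 160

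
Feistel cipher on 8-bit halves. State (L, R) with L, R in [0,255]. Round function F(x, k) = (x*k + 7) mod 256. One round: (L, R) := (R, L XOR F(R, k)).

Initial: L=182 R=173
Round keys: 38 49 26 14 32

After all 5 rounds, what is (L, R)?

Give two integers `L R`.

Answer: 156 25

Derivation:
Round 1 (k=38): L=173 R=3
Round 2 (k=49): L=3 R=55
Round 3 (k=26): L=55 R=158
Round 4 (k=14): L=158 R=156
Round 5 (k=32): L=156 R=25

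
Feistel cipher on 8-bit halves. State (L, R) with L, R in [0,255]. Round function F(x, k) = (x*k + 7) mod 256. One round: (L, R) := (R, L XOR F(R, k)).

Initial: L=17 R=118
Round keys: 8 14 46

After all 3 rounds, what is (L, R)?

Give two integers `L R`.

Answer: 109 59

Derivation:
Round 1 (k=8): L=118 R=166
Round 2 (k=14): L=166 R=109
Round 3 (k=46): L=109 R=59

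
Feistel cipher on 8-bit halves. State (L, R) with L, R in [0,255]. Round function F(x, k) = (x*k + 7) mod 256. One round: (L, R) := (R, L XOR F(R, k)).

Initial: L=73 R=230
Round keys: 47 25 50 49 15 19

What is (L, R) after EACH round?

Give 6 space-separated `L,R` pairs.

Round 1 (k=47): L=230 R=8
Round 2 (k=25): L=8 R=41
Round 3 (k=50): L=41 R=1
Round 4 (k=49): L=1 R=17
Round 5 (k=15): L=17 R=7
Round 6 (k=19): L=7 R=157

Answer: 230,8 8,41 41,1 1,17 17,7 7,157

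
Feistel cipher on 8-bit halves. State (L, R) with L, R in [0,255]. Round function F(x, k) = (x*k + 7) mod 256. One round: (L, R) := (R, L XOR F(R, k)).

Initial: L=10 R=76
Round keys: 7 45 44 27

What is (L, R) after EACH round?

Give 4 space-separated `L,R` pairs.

Answer: 76,17 17,72 72,118 118,49

Derivation:
Round 1 (k=7): L=76 R=17
Round 2 (k=45): L=17 R=72
Round 3 (k=44): L=72 R=118
Round 4 (k=27): L=118 R=49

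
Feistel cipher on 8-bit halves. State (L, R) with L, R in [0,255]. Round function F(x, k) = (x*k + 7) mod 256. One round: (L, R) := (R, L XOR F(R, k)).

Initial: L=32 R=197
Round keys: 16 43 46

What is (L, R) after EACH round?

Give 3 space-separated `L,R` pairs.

Answer: 197,119 119,193 193,194

Derivation:
Round 1 (k=16): L=197 R=119
Round 2 (k=43): L=119 R=193
Round 3 (k=46): L=193 R=194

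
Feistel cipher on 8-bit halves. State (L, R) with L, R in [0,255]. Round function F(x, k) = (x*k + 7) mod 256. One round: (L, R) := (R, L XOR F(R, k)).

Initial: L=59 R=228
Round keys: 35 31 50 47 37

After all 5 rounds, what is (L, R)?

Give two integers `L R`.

Round 1 (k=35): L=228 R=8
Round 2 (k=31): L=8 R=27
Round 3 (k=50): L=27 R=69
Round 4 (k=47): L=69 R=169
Round 5 (k=37): L=169 R=49

Answer: 169 49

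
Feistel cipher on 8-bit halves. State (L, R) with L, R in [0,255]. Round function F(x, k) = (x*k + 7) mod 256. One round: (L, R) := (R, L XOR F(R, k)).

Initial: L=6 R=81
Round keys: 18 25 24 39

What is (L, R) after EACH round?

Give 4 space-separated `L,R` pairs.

Answer: 81,191 191,255 255,80 80,200

Derivation:
Round 1 (k=18): L=81 R=191
Round 2 (k=25): L=191 R=255
Round 3 (k=24): L=255 R=80
Round 4 (k=39): L=80 R=200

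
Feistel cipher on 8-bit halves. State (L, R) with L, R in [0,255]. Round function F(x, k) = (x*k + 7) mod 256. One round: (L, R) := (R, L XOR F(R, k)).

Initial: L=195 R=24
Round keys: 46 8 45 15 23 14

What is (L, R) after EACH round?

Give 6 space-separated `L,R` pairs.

Round 1 (k=46): L=24 R=148
Round 2 (k=8): L=148 R=191
Round 3 (k=45): L=191 R=14
Round 4 (k=15): L=14 R=102
Round 5 (k=23): L=102 R=63
Round 6 (k=14): L=63 R=31

Answer: 24,148 148,191 191,14 14,102 102,63 63,31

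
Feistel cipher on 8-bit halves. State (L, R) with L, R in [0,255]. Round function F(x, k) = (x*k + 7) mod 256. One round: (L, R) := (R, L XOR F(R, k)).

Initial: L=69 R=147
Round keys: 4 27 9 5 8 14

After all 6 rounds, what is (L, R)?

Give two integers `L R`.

Round 1 (k=4): L=147 R=22
Round 2 (k=27): L=22 R=202
Round 3 (k=9): L=202 R=55
Round 4 (k=5): L=55 R=208
Round 5 (k=8): L=208 R=176
Round 6 (k=14): L=176 R=119

Answer: 176 119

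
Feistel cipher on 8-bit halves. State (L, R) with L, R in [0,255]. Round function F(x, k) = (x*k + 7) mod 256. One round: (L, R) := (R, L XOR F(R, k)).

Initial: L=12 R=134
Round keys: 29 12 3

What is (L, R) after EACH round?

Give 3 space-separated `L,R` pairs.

Round 1 (k=29): L=134 R=57
Round 2 (k=12): L=57 R=53
Round 3 (k=3): L=53 R=159

Answer: 134,57 57,53 53,159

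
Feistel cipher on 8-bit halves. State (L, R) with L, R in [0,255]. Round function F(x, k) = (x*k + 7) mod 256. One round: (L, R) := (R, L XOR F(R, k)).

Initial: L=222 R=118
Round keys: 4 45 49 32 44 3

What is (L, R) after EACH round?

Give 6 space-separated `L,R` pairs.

Answer: 118,1 1,66 66,168 168,69 69,75 75,173

Derivation:
Round 1 (k=4): L=118 R=1
Round 2 (k=45): L=1 R=66
Round 3 (k=49): L=66 R=168
Round 4 (k=32): L=168 R=69
Round 5 (k=44): L=69 R=75
Round 6 (k=3): L=75 R=173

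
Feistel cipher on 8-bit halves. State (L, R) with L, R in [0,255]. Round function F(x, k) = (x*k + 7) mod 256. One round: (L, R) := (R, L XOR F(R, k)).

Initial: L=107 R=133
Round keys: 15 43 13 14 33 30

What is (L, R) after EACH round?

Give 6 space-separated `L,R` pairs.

Round 1 (k=15): L=133 R=185
Round 2 (k=43): L=185 R=159
Round 3 (k=13): L=159 R=163
Round 4 (k=14): L=163 R=110
Round 5 (k=33): L=110 R=150
Round 6 (k=30): L=150 R=245

Answer: 133,185 185,159 159,163 163,110 110,150 150,245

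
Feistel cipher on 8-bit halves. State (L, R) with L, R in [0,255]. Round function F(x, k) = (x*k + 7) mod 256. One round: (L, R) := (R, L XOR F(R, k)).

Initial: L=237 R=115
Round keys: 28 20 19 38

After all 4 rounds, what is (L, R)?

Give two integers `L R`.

Round 1 (k=28): L=115 R=118
Round 2 (k=20): L=118 R=76
Round 3 (k=19): L=76 R=221
Round 4 (k=38): L=221 R=153

Answer: 221 153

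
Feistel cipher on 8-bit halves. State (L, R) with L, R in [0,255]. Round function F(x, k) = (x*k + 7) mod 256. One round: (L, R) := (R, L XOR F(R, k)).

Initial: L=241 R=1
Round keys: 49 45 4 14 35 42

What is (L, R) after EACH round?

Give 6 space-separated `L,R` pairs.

Round 1 (k=49): L=1 R=201
Round 2 (k=45): L=201 R=93
Round 3 (k=4): L=93 R=178
Round 4 (k=14): L=178 R=158
Round 5 (k=35): L=158 R=19
Round 6 (k=42): L=19 R=187

Answer: 1,201 201,93 93,178 178,158 158,19 19,187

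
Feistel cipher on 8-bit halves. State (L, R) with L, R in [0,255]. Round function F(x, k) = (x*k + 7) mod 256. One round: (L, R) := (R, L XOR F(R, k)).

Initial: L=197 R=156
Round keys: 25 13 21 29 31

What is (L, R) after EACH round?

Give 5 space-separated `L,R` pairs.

Answer: 156,134 134,73 73,130 130,136 136,253

Derivation:
Round 1 (k=25): L=156 R=134
Round 2 (k=13): L=134 R=73
Round 3 (k=21): L=73 R=130
Round 4 (k=29): L=130 R=136
Round 5 (k=31): L=136 R=253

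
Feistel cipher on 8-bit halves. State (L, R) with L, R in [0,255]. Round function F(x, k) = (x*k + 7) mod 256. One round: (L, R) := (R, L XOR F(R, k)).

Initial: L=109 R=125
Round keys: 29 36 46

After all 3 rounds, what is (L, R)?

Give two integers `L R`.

Answer: 102 6

Derivation:
Round 1 (k=29): L=125 R=93
Round 2 (k=36): L=93 R=102
Round 3 (k=46): L=102 R=6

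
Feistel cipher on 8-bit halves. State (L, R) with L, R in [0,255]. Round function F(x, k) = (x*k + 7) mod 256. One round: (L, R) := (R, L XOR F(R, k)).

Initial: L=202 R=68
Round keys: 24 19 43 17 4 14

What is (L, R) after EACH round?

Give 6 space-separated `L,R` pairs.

Answer: 68,173 173,154 154,72 72,85 85,19 19,68

Derivation:
Round 1 (k=24): L=68 R=173
Round 2 (k=19): L=173 R=154
Round 3 (k=43): L=154 R=72
Round 4 (k=17): L=72 R=85
Round 5 (k=4): L=85 R=19
Round 6 (k=14): L=19 R=68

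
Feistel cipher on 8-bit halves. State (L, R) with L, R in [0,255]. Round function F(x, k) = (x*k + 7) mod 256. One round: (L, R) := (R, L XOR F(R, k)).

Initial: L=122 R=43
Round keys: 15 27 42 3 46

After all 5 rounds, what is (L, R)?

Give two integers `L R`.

Round 1 (k=15): L=43 R=246
Round 2 (k=27): L=246 R=210
Round 3 (k=42): L=210 R=141
Round 4 (k=3): L=141 R=124
Round 5 (k=46): L=124 R=194

Answer: 124 194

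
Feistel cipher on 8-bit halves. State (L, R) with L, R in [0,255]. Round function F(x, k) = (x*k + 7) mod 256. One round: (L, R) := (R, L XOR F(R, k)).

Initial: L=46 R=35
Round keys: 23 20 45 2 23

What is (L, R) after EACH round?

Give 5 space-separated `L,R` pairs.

Round 1 (k=23): L=35 R=2
Round 2 (k=20): L=2 R=12
Round 3 (k=45): L=12 R=33
Round 4 (k=2): L=33 R=69
Round 5 (k=23): L=69 R=27

Answer: 35,2 2,12 12,33 33,69 69,27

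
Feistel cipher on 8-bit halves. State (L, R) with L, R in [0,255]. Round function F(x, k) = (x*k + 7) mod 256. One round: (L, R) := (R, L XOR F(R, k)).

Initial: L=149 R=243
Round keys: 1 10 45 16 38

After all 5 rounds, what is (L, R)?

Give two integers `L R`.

Answer: 137 175

Derivation:
Round 1 (k=1): L=243 R=111
Round 2 (k=10): L=111 R=174
Round 3 (k=45): L=174 R=242
Round 4 (k=16): L=242 R=137
Round 5 (k=38): L=137 R=175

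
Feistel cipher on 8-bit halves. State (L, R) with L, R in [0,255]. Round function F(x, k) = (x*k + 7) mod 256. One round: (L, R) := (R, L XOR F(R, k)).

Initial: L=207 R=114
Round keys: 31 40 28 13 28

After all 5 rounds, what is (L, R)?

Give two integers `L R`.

Answer: 25 202

Derivation:
Round 1 (k=31): L=114 R=26
Round 2 (k=40): L=26 R=101
Round 3 (k=28): L=101 R=9
Round 4 (k=13): L=9 R=25
Round 5 (k=28): L=25 R=202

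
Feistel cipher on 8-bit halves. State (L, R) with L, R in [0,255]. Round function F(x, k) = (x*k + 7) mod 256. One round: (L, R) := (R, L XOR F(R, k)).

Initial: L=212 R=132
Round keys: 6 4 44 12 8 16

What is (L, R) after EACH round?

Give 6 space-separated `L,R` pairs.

Answer: 132,203 203,183 183,176 176,240 240,55 55,135

Derivation:
Round 1 (k=6): L=132 R=203
Round 2 (k=4): L=203 R=183
Round 3 (k=44): L=183 R=176
Round 4 (k=12): L=176 R=240
Round 5 (k=8): L=240 R=55
Round 6 (k=16): L=55 R=135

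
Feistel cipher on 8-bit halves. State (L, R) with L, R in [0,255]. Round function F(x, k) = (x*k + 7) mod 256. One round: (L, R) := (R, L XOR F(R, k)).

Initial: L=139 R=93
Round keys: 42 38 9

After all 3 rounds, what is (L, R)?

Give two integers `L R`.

Answer: 142 199

Derivation:
Round 1 (k=42): L=93 R=194
Round 2 (k=38): L=194 R=142
Round 3 (k=9): L=142 R=199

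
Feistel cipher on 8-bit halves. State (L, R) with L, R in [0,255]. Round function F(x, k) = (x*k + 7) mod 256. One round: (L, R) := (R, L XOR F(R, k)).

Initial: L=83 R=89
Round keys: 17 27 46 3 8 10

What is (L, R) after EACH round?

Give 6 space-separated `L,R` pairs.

Answer: 89,163 163,97 97,214 214,232 232,145 145,89

Derivation:
Round 1 (k=17): L=89 R=163
Round 2 (k=27): L=163 R=97
Round 3 (k=46): L=97 R=214
Round 4 (k=3): L=214 R=232
Round 5 (k=8): L=232 R=145
Round 6 (k=10): L=145 R=89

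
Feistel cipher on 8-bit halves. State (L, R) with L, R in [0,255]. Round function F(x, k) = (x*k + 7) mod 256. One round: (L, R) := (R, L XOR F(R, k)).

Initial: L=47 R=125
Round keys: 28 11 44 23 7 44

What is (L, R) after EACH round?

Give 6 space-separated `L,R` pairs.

Answer: 125,156 156,198 198,147 147,250 250,78 78,149

Derivation:
Round 1 (k=28): L=125 R=156
Round 2 (k=11): L=156 R=198
Round 3 (k=44): L=198 R=147
Round 4 (k=23): L=147 R=250
Round 5 (k=7): L=250 R=78
Round 6 (k=44): L=78 R=149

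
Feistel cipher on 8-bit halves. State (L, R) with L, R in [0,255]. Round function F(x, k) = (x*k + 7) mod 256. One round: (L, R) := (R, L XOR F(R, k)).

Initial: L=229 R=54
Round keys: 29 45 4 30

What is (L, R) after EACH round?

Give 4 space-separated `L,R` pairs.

Answer: 54,192 192,241 241,11 11,160

Derivation:
Round 1 (k=29): L=54 R=192
Round 2 (k=45): L=192 R=241
Round 3 (k=4): L=241 R=11
Round 4 (k=30): L=11 R=160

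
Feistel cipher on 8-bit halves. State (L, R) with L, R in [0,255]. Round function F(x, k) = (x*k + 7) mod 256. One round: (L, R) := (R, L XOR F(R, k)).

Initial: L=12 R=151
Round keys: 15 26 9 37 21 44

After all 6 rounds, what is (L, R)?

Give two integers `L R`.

Answer: 126 113

Derivation:
Round 1 (k=15): L=151 R=236
Round 2 (k=26): L=236 R=104
Round 3 (k=9): L=104 R=67
Round 4 (k=37): L=67 R=222
Round 5 (k=21): L=222 R=126
Round 6 (k=44): L=126 R=113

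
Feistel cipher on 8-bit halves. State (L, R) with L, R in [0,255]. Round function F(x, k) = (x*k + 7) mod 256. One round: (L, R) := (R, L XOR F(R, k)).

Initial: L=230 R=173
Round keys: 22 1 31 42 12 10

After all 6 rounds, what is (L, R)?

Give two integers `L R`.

Answer: 220 61

Derivation:
Round 1 (k=22): L=173 R=3
Round 2 (k=1): L=3 R=167
Round 3 (k=31): L=167 R=67
Round 4 (k=42): L=67 R=162
Round 5 (k=12): L=162 R=220
Round 6 (k=10): L=220 R=61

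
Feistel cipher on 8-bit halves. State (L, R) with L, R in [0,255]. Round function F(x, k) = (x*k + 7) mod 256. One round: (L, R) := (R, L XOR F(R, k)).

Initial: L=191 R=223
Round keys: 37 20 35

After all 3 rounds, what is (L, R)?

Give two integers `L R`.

Answer: 20 62

Derivation:
Round 1 (k=37): L=223 R=253
Round 2 (k=20): L=253 R=20
Round 3 (k=35): L=20 R=62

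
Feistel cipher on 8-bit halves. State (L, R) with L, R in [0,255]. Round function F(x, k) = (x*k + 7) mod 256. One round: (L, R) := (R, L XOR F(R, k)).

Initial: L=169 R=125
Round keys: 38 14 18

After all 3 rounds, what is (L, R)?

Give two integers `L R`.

Round 1 (k=38): L=125 R=60
Round 2 (k=14): L=60 R=50
Round 3 (k=18): L=50 R=183

Answer: 50 183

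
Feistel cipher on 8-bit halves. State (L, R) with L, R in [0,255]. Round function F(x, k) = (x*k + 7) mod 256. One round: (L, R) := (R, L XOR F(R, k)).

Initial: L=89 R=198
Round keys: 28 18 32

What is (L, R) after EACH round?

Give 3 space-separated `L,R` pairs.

Answer: 198,246 246,149 149,81

Derivation:
Round 1 (k=28): L=198 R=246
Round 2 (k=18): L=246 R=149
Round 3 (k=32): L=149 R=81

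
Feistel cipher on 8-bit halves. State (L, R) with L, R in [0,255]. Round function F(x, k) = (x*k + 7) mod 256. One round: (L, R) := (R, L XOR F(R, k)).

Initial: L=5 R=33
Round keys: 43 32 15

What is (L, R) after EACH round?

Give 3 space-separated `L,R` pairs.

Round 1 (k=43): L=33 R=151
Round 2 (k=32): L=151 R=198
Round 3 (k=15): L=198 R=54

Answer: 33,151 151,198 198,54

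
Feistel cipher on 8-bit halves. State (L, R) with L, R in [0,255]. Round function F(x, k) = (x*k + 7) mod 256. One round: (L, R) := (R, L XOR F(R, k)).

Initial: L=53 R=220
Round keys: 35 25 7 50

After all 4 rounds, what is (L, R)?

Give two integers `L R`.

Answer: 88 110

Derivation:
Round 1 (k=35): L=220 R=46
Round 2 (k=25): L=46 R=89
Round 3 (k=7): L=89 R=88
Round 4 (k=50): L=88 R=110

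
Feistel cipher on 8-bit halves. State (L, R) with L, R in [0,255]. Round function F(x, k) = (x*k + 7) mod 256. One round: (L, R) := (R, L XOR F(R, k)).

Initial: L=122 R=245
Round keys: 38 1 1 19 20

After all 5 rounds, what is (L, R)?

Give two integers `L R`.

Answer: 117 238

Derivation:
Round 1 (k=38): L=245 R=31
Round 2 (k=1): L=31 R=211
Round 3 (k=1): L=211 R=197
Round 4 (k=19): L=197 R=117
Round 5 (k=20): L=117 R=238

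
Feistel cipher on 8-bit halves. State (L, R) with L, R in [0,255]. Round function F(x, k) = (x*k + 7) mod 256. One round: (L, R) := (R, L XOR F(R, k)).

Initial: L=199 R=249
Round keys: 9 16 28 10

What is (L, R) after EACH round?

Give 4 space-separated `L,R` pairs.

Answer: 249,15 15,14 14,128 128,9

Derivation:
Round 1 (k=9): L=249 R=15
Round 2 (k=16): L=15 R=14
Round 3 (k=28): L=14 R=128
Round 4 (k=10): L=128 R=9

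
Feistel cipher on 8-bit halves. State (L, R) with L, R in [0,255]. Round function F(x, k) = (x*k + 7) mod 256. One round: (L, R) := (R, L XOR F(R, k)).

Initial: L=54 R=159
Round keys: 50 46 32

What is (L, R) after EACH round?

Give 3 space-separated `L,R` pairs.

Round 1 (k=50): L=159 R=35
Round 2 (k=46): L=35 R=206
Round 3 (k=32): L=206 R=228

Answer: 159,35 35,206 206,228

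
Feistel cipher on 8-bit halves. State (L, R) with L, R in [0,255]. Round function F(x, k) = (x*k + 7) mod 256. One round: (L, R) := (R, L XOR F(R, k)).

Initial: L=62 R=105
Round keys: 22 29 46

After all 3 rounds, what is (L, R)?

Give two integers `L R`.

Answer: 167 58

Derivation:
Round 1 (k=22): L=105 R=51
Round 2 (k=29): L=51 R=167
Round 3 (k=46): L=167 R=58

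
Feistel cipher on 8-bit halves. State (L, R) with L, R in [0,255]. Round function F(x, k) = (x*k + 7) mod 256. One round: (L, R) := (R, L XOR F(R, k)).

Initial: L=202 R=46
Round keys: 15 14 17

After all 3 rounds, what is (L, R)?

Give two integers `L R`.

Answer: 127 5

Derivation:
Round 1 (k=15): L=46 R=115
Round 2 (k=14): L=115 R=127
Round 3 (k=17): L=127 R=5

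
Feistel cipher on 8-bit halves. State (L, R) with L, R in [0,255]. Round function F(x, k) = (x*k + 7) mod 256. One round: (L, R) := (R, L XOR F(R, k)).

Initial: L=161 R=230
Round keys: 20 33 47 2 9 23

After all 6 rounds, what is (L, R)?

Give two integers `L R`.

Round 1 (k=20): L=230 R=94
Round 2 (k=33): L=94 R=195
Round 3 (k=47): L=195 R=138
Round 4 (k=2): L=138 R=216
Round 5 (k=9): L=216 R=21
Round 6 (k=23): L=21 R=50

Answer: 21 50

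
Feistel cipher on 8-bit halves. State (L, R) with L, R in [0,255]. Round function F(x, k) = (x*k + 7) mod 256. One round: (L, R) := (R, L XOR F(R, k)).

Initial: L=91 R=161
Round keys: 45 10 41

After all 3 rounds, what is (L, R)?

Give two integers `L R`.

Round 1 (k=45): L=161 R=15
Round 2 (k=10): L=15 R=60
Round 3 (k=41): L=60 R=172

Answer: 60 172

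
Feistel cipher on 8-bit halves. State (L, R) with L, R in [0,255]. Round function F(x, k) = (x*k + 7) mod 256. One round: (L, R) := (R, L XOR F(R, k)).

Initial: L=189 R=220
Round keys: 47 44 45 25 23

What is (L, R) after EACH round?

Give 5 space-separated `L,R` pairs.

Answer: 220,214 214,19 19,136 136,92 92,195

Derivation:
Round 1 (k=47): L=220 R=214
Round 2 (k=44): L=214 R=19
Round 3 (k=45): L=19 R=136
Round 4 (k=25): L=136 R=92
Round 5 (k=23): L=92 R=195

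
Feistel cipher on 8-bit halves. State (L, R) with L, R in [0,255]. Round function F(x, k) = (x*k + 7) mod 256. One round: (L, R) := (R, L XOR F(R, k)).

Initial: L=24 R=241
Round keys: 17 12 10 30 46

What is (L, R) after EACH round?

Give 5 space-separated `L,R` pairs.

Round 1 (k=17): L=241 R=16
Round 2 (k=12): L=16 R=54
Round 3 (k=10): L=54 R=51
Round 4 (k=30): L=51 R=55
Round 5 (k=46): L=55 R=218

Answer: 241,16 16,54 54,51 51,55 55,218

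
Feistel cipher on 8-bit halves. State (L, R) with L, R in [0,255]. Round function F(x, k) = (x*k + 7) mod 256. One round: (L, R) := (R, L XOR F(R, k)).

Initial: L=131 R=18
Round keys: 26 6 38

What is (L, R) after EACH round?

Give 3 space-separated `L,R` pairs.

Answer: 18,88 88,5 5,157

Derivation:
Round 1 (k=26): L=18 R=88
Round 2 (k=6): L=88 R=5
Round 3 (k=38): L=5 R=157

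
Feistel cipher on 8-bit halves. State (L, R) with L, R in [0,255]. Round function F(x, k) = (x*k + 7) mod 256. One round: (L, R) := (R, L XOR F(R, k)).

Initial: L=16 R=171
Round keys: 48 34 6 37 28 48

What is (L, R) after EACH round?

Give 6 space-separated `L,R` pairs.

Answer: 171,7 7,94 94,60 60,237 237,207 207,58

Derivation:
Round 1 (k=48): L=171 R=7
Round 2 (k=34): L=7 R=94
Round 3 (k=6): L=94 R=60
Round 4 (k=37): L=60 R=237
Round 5 (k=28): L=237 R=207
Round 6 (k=48): L=207 R=58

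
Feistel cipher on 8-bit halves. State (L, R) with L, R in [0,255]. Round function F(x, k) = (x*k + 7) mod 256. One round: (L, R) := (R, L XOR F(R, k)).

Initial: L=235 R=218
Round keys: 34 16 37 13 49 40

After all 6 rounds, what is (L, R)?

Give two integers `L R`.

Round 1 (k=34): L=218 R=16
Round 2 (k=16): L=16 R=221
Round 3 (k=37): L=221 R=232
Round 4 (k=13): L=232 R=18
Round 5 (k=49): L=18 R=145
Round 6 (k=40): L=145 R=189

Answer: 145 189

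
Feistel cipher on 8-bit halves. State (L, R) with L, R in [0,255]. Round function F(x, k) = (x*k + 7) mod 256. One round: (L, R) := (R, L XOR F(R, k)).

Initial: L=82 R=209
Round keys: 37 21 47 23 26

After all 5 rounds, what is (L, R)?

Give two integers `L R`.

Answer: 166 230

Derivation:
Round 1 (k=37): L=209 R=110
Round 2 (k=21): L=110 R=220
Round 3 (k=47): L=220 R=5
Round 4 (k=23): L=5 R=166
Round 5 (k=26): L=166 R=230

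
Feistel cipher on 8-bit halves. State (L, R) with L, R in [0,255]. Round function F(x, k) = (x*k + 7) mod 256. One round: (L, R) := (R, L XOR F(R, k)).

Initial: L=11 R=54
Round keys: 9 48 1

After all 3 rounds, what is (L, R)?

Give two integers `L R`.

Round 1 (k=9): L=54 R=230
Round 2 (k=48): L=230 R=17
Round 3 (k=1): L=17 R=254

Answer: 17 254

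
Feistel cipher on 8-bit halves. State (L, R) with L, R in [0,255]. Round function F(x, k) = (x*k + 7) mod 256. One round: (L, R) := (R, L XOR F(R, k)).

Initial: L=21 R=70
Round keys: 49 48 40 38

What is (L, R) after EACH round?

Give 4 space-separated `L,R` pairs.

Answer: 70,120 120,193 193,87 87,48

Derivation:
Round 1 (k=49): L=70 R=120
Round 2 (k=48): L=120 R=193
Round 3 (k=40): L=193 R=87
Round 4 (k=38): L=87 R=48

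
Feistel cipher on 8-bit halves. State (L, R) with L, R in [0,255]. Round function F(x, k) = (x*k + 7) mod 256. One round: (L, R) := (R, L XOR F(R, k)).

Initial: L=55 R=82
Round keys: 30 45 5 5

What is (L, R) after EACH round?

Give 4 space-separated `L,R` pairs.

Round 1 (k=30): L=82 R=148
Round 2 (k=45): L=148 R=89
Round 3 (k=5): L=89 R=80
Round 4 (k=5): L=80 R=206

Answer: 82,148 148,89 89,80 80,206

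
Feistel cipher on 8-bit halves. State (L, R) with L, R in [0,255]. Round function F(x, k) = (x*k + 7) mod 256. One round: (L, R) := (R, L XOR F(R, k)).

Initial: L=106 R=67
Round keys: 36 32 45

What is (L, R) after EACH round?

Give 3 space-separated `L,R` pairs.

Answer: 67,25 25,100 100,130

Derivation:
Round 1 (k=36): L=67 R=25
Round 2 (k=32): L=25 R=100
Round 3 (k=45): L=100 R=130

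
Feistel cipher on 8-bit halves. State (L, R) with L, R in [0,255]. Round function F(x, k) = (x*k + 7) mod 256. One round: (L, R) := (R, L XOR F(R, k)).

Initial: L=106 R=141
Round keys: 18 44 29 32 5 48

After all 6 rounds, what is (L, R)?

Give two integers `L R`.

Round 1 (k=18): L=141 R=155
Round 2 (k=44): L=155 R=38
Round 3 (k=29): L=38 R=206
Round 4 (k=32): L=206 R=225
Round 5 (k=5): L=225 R=162
Round 6 (k=48): L=162 R=134

Answer: 162 134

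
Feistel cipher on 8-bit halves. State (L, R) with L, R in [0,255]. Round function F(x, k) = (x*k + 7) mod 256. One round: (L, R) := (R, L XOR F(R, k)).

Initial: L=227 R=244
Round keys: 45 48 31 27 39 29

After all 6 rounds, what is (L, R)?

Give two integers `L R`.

Round 1 (k=45): L=244 R=8
Round 2 (k=48): L=8 R=115
Round 3 (k=31): L=115 R=252
Round 4 (k=27): L=252 R=232
Round 5 (k=39): L=232 R=163
Round 6 (k=29): L=163 R=150

Answer: 163 150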